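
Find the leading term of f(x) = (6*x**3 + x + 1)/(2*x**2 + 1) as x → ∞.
3*x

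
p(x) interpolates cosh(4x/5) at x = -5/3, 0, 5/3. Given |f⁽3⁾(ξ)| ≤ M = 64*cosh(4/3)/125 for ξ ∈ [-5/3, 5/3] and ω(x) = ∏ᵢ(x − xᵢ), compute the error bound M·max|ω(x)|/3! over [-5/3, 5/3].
64*sqrt(3)*cosh(4/3)/729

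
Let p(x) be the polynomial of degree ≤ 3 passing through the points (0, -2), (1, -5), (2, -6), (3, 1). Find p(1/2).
-27/8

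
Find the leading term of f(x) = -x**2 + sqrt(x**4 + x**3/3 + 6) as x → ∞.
x/6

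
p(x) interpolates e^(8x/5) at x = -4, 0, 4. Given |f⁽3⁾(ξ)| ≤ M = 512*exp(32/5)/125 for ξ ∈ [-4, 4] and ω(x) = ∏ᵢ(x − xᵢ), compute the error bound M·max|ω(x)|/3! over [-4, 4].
32768*sqrt(3)*exp(32/5)/3375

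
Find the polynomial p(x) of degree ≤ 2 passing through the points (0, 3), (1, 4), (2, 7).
x**2 + 3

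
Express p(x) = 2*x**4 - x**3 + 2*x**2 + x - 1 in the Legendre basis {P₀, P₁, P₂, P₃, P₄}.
(1/15)P₀ + (2/5)P₁ + (52/21)P₂ + (-2/5)P₃ + (16/35)P₄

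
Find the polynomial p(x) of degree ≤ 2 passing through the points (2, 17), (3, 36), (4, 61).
3*x**2 + 4*x - 3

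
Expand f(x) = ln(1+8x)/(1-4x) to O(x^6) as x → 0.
8*x + 512*x**3/3 - 1024*x**4/3 + 77824*x**5/15 + O(x**6)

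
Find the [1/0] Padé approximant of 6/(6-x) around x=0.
x/6 + 1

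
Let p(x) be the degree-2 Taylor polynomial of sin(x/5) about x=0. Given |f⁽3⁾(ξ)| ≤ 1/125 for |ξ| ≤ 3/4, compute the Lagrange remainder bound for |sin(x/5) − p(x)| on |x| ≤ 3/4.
9/16000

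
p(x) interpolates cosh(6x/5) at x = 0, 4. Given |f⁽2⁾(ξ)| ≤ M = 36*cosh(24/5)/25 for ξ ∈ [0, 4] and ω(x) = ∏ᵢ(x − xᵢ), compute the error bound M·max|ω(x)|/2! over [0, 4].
72*cosh(24/5)/25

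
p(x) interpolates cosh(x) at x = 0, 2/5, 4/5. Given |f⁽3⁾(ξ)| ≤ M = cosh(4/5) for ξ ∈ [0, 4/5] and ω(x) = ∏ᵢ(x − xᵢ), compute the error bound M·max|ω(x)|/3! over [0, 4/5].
8*sqrt(3)*cosh(4/5)/3375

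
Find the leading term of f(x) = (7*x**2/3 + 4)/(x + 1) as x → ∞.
7*x/3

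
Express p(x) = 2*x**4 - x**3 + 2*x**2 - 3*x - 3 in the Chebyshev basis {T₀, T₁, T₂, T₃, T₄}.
(-5/4)T₀ + (-15/4)T₁ + (2)T₂ + (-1/4)T₃ + (1/4)T₄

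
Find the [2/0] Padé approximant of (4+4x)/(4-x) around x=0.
5*x**2/16 + 5*x/4 + 1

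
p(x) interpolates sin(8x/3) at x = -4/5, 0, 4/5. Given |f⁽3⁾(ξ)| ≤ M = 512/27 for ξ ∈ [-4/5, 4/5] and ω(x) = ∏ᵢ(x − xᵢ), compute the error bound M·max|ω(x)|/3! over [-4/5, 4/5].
32768*sqrt(3)/91125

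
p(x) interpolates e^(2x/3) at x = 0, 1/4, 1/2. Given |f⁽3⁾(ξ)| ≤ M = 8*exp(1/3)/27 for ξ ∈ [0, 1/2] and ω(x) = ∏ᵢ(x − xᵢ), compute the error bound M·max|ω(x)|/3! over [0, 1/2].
sqrt(3)*exp(1/3)/5832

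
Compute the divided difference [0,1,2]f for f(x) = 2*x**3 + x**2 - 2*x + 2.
7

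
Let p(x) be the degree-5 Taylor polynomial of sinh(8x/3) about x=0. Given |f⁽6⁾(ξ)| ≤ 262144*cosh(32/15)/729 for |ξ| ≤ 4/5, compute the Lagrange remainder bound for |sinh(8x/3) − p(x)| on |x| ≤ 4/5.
67108864*cosh(32/15)/512578125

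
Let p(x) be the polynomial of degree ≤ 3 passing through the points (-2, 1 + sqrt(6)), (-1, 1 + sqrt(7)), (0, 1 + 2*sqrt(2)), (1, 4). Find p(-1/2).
-sqrt(6)/16 + 13/16 + 9*sqrt(7)/16 + 9*sqrt(2)/8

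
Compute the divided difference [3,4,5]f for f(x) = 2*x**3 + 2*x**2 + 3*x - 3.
26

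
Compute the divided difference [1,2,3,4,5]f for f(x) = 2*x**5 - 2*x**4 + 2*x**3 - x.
28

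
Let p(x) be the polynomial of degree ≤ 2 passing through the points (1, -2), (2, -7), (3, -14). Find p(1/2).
-1/4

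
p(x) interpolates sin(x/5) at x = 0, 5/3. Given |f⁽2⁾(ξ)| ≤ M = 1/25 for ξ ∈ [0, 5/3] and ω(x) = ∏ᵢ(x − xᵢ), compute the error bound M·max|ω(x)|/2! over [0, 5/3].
1/72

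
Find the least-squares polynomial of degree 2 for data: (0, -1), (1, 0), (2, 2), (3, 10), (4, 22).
-3/5 + (-12/5)x + (2)x²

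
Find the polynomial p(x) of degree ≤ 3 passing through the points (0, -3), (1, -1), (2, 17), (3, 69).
3*x**3 - x**2 - 3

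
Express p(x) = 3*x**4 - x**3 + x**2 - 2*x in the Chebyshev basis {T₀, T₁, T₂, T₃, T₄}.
(13/8)T₀ + (-11/4)T₁ + (2)T₂ + (-1/4)T₃ + (3/8)T₄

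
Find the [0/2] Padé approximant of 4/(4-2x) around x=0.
1/(1 - x/2)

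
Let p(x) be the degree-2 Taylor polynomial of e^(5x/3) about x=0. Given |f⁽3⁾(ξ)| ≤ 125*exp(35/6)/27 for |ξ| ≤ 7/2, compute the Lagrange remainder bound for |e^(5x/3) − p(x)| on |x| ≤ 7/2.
42875*exp(35/6)/1296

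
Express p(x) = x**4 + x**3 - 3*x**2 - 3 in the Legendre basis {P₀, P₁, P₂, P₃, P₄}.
(-19/5)P₀ + (3/5)P₁ + (-10/7)P₂ + (2/5)P₃ + (8/35)P₄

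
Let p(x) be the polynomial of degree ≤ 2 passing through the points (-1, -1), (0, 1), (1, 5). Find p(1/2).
11/4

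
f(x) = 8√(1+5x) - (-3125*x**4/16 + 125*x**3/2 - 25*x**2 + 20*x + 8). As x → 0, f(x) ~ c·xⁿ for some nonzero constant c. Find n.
5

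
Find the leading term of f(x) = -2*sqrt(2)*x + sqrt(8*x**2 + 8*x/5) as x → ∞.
sqrt(2)/5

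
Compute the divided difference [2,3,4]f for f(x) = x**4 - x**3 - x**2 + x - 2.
45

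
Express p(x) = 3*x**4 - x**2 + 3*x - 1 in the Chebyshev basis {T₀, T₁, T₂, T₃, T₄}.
(-3/8)T₀ + (3)T₁ + T₂ + (3/8)T₄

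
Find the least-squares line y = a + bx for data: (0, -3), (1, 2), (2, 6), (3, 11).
a = -29/10, b = 23/5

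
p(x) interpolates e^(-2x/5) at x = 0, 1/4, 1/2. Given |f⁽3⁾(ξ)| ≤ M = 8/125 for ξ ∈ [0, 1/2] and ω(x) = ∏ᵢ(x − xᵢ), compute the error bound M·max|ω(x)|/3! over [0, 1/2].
sqrt(3)/27000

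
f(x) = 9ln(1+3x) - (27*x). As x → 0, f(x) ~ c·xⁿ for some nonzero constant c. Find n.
2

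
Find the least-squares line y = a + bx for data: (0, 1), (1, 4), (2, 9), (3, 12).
a = 4/5, b = 19/5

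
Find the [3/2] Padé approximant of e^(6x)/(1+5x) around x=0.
(5256*x**3/485 + 4554*x**2/485 + 2241*x/485 + 1)/(-3507*x**2/485 + 1756*x/485 + 1)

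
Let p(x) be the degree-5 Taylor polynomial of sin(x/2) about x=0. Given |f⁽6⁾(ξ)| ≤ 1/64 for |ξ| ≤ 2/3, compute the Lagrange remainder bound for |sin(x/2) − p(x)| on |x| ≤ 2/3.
1/524880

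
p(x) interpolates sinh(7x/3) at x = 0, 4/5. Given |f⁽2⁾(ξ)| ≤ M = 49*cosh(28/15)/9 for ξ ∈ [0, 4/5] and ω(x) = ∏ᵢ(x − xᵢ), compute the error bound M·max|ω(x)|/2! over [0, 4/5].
98*cosh(28/15)/225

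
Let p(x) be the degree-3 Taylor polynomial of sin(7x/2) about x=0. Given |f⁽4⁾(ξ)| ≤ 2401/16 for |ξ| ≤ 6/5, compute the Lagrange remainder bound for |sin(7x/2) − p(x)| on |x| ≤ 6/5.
64827/5000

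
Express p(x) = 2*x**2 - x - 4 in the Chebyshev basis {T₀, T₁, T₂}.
(-3)T₀ - T₁ + T₂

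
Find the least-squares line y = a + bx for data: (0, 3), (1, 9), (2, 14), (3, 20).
a = 31/10, b = 28/5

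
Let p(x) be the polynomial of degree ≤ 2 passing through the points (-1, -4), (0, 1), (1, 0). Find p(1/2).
5/4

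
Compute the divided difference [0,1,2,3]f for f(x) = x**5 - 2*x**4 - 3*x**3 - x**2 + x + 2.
10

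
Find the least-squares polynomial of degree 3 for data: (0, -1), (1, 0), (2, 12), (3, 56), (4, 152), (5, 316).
-5/6 + (143/252)x + (-143/42)x² + (115/36)x³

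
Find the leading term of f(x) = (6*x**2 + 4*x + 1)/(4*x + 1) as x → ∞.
3*x/2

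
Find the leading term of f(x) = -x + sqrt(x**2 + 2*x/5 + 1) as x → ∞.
1/5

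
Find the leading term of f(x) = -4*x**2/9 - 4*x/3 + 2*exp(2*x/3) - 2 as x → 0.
8*x**3/81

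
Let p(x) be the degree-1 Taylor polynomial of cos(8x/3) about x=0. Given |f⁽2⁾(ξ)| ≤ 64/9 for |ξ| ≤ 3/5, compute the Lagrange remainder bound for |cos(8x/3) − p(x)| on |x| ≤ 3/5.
32/25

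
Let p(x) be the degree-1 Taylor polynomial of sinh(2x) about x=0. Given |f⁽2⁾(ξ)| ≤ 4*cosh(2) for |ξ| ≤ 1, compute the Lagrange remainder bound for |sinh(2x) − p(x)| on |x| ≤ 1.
2*cosh(2)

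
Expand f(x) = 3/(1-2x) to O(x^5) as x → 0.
3 + 6*x + 12*x**2 + 24*x**3 + 48*x**4 + O(x**5)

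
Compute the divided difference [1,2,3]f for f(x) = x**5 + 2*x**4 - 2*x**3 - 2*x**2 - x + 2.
126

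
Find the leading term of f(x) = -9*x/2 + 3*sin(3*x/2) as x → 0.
-27*x**3/16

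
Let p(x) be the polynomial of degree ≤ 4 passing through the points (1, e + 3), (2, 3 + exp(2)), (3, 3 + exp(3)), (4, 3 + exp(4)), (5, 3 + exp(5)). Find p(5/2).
-5*exp(4)/32 - 5*e/128 + 3 + 15*exp(2)/32 + 3*exp(5)/128 + 45*exp(3)/64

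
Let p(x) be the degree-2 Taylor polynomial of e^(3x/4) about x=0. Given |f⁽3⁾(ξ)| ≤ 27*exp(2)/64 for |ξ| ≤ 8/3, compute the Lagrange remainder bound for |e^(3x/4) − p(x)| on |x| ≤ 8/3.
4*exp(2)/3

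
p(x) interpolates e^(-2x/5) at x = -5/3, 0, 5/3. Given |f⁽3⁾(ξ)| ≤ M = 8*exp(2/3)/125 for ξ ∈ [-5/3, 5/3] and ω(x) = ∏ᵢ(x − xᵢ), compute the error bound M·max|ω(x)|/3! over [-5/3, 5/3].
8*sqrt(3)*exp(2/3)/729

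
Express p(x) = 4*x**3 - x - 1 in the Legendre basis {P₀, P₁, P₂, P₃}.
-P₀ + (7/5)P₁ + (8/5)P₃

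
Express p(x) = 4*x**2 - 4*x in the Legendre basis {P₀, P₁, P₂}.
(4/3)P₀ + (-4)P₁ + (8/3)P₂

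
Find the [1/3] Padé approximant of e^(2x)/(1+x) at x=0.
(x + 1)/(2*x**3/3 - x**2 + 1)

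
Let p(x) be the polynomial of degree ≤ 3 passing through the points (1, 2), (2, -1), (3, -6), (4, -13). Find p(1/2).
11/4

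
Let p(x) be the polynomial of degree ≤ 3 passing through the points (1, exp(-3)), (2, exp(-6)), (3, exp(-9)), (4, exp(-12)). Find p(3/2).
(-5*exp(3) + 1 + 15*exp(6) + 5*exp(9))*exp(-12)/16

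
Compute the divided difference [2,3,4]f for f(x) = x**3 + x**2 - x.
10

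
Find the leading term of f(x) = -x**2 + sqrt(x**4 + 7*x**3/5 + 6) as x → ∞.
7*x/10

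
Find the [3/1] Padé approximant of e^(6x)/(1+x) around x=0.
(126*x**3/23 + 144*x**2/23 + 84*x/23 + 1)/(1 - 31*x/23)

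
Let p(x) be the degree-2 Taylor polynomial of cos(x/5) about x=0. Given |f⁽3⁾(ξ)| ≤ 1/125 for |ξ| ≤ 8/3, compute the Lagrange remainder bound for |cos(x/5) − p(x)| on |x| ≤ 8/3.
256/10125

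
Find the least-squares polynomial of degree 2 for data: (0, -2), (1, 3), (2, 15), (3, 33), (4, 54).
-83/35 + (117/35)x + (19/7)x²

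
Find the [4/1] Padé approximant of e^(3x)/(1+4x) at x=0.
(150201*x**4/38840 + 21159*x**3/4855 + 43857*x**2/9710 + 14484*x/4855 + 1)/(19339*x/4855 + 1)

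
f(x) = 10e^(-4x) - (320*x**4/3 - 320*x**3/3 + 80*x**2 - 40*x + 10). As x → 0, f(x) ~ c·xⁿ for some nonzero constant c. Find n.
5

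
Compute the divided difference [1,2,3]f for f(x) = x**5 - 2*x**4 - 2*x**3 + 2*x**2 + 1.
30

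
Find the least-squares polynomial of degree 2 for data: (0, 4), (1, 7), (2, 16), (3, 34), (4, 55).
134/35 + (3/70)x + (45/14)x²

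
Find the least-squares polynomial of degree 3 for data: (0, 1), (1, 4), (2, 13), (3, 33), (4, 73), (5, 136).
65/63 + (401/189)x + (-13/63)x² + (28/27)x³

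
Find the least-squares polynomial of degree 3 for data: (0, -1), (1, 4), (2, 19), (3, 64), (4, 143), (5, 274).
-17/21 + (97/63)x + (17/42)x² + (37/18)x³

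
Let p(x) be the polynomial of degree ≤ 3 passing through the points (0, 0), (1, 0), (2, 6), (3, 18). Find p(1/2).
-3/4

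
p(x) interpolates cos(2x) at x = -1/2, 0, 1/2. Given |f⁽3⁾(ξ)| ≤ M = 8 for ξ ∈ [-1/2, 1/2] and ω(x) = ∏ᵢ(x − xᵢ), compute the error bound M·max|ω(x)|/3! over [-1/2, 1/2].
sqrt(3)/27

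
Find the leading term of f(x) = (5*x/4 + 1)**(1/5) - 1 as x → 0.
x/4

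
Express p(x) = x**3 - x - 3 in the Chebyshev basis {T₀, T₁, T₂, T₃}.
(-3)T₀ + (-1/4)T₁ + (1/4)T₃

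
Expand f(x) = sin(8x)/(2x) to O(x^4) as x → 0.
4 - 128*x**2/3 + O(x**4)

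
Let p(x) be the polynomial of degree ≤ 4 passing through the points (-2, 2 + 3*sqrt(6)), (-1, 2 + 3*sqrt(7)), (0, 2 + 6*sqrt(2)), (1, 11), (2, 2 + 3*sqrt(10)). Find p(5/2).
-881/32 - 135*sqrt(7)/32 + 105*sqrt(6)/128 + 945*sqrt(10)/128 + 567*sqrt(2)/32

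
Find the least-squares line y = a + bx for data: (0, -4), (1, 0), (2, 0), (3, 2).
a = -16/5, b = 9/5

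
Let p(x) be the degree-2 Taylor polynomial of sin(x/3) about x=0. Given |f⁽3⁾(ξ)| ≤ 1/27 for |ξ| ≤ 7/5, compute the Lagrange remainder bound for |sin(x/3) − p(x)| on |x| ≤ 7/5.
343/20250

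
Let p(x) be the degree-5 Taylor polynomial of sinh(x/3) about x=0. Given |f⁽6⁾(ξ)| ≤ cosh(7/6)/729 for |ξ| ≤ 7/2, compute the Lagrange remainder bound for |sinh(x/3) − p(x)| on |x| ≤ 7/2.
117649*cosh(7/6)/33592320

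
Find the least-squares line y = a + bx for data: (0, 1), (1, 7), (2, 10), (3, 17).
a = 11/10, b = 51/10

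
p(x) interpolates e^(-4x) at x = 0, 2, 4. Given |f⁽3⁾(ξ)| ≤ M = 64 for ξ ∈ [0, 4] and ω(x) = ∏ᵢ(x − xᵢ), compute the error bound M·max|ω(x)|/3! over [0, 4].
512*sqrt(3)/27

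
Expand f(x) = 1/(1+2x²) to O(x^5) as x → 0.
1 - 2*x**2 + 4*x**4 + O(x**5)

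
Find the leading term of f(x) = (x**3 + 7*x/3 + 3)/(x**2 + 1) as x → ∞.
x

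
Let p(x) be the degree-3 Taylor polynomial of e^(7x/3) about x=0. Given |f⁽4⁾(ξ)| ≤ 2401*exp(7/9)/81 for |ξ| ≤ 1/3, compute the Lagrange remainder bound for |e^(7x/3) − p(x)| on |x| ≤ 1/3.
2401*exp(7/9)/157464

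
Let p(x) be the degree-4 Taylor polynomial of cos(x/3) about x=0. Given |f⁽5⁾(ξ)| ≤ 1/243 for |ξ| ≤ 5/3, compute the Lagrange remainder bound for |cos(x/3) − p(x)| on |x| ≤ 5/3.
625/1417176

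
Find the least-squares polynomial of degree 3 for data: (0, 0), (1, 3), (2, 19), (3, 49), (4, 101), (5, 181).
-3/14 + (37/84)x + (18/7)x² + (11/12)x³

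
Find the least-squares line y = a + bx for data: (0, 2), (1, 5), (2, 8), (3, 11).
a = 2, b = 3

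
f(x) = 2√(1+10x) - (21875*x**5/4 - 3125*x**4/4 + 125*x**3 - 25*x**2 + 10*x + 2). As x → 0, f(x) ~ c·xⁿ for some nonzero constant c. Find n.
6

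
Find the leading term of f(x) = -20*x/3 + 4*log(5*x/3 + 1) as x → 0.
-50*x**2/9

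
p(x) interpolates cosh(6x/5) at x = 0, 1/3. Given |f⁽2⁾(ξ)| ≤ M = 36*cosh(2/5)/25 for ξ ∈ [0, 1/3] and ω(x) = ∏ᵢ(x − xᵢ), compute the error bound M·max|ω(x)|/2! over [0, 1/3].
cosh(2/5)/50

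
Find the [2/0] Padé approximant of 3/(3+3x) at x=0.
x**2 - x + 1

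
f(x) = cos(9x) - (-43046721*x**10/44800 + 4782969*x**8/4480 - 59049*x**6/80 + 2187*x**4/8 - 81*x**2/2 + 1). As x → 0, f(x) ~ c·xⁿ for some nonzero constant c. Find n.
12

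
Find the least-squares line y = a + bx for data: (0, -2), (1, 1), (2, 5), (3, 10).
a = -5/2, b = 4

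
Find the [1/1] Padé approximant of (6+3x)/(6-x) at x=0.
(x/2 + 1)/(1 - x/6)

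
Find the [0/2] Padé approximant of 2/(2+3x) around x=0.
1/(3*x/2 + 1)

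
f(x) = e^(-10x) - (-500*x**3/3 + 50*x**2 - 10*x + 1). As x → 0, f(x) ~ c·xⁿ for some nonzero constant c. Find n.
4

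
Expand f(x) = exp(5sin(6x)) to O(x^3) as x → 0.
1 + 30*x + 450*x**2 + O(x**3)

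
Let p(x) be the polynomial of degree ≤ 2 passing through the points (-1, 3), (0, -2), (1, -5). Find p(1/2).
-15/4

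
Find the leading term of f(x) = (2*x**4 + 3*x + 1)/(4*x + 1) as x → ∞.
x**3/2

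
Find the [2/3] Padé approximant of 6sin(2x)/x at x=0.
(12 - 28*x**2/5)/(x**2/5 + 1)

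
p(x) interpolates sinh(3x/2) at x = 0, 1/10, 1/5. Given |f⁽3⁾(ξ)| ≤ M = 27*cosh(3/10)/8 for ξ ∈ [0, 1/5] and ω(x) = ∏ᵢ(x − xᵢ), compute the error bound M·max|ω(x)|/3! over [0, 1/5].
sqrt(3)*cosh(3/10)/8000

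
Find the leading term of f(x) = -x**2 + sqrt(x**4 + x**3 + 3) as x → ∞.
x/2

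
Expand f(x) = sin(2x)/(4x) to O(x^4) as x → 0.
1/2 - x**2/3 + O(x**4)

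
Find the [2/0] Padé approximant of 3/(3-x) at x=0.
x**2/9 + x/3 + 1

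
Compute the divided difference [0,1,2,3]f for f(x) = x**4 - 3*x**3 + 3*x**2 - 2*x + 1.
3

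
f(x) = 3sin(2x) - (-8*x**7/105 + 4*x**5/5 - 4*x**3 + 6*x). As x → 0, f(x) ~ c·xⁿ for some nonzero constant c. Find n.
9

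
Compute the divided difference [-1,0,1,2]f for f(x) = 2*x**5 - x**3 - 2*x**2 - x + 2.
9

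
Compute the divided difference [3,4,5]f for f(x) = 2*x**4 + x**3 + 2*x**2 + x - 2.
208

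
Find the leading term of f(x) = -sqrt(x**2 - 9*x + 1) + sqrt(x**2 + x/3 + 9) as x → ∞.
14/3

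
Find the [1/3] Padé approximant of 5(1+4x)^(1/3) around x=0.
(50*x/3 + 5)/(64*x**3/81 - 8*x**2/9 + 2*x + 1)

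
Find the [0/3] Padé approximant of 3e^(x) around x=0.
3/(-x**3/6 + x**2/2 - x + 1)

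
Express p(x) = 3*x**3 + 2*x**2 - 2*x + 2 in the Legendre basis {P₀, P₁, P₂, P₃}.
(8/3)P₀ + (-1/5)P₁ + (4/3)P₂ + (6/5)P₃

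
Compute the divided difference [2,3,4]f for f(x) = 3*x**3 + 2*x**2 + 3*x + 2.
29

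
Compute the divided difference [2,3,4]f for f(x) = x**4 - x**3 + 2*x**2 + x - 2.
48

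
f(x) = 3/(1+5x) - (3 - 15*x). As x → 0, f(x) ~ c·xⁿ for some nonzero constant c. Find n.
2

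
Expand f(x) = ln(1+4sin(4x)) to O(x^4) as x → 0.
16*x - 128*x**2 + 3968*x**3/3 + O(x**4)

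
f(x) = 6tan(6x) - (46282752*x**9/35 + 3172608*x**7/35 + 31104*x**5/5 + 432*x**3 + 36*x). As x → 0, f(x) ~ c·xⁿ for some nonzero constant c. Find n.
11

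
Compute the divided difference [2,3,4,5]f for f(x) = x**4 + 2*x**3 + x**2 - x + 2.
16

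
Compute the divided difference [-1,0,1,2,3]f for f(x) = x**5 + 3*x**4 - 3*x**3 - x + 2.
8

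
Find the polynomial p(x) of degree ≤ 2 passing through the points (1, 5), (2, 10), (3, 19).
2*x**2 - x + 4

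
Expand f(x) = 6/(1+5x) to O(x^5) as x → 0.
6 - 30*x + 150*x**2 - 750*x**3 + 3750*x**4 + O(x**5)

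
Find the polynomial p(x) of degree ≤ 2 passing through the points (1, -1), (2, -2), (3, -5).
-x**2 + 2*x - 2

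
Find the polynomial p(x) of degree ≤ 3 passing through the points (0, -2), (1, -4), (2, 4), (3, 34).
2*x**3 - x**2 - 3*x - 2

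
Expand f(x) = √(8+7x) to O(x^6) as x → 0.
2*sqrt(2) + 7*sqrt(2)*x/8 - 49*sqrt(2)*x**2/256 + 343*sqrt(2)*x**3/4096 - 12005*sqrt(2)*x**4/262144 + 117649*sqrt(2)*x**5/4194304 + O(x**6)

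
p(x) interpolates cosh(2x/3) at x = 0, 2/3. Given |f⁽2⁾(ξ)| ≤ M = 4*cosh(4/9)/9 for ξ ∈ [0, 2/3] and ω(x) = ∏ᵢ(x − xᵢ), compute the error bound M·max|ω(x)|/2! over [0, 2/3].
2*cosh(4/9)/81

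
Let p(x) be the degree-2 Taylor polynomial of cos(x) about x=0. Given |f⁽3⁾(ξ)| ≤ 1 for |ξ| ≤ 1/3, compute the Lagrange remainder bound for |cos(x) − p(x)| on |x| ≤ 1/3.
1/162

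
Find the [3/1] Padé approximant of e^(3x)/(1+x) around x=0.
(9*x**3/32 + 9*x**2/8 + 21*x/16 + 1)/(1 - 11*x/16)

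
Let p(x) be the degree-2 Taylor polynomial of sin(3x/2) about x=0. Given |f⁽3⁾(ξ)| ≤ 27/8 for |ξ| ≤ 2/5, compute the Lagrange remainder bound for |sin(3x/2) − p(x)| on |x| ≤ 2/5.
9/250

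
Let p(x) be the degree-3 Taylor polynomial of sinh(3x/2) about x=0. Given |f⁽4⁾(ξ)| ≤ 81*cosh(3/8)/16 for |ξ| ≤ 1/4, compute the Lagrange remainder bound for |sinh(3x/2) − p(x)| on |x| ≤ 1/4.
27*cosh(3/8)/32768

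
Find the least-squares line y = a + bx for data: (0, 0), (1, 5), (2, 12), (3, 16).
a = 0, b = 11/2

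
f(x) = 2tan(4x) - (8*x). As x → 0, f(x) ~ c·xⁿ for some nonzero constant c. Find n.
3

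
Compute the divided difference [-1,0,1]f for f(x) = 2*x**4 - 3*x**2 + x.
-1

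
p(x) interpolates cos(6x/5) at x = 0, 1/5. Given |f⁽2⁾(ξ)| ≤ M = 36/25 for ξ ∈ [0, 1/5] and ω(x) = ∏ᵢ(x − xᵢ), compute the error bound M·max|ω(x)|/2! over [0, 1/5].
9/1250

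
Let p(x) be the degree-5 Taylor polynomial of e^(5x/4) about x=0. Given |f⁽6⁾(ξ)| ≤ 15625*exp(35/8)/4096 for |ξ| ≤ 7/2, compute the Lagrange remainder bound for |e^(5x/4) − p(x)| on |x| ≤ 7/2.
367653125*exp(35/8)/37748736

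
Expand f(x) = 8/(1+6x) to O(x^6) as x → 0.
8 - 48*x + 288*x**2 - 1728*x**3 + 10368*x**4 - 62208*x**5 + O(x**6)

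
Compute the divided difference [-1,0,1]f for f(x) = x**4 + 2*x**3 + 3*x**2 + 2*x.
4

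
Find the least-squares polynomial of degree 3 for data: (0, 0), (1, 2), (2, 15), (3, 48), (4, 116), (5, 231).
-1/7 + (13/6)x + (-45/28)x² + (25/12)x³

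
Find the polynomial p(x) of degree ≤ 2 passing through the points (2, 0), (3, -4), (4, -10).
-x**2 + x + 2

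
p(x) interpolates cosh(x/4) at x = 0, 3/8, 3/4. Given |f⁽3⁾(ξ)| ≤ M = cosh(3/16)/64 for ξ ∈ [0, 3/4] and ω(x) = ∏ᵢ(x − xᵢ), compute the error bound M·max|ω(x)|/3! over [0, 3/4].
sqrt(3)*cosh(3/16)/32768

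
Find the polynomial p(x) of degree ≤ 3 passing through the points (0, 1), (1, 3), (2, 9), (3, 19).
2*x**2 + 1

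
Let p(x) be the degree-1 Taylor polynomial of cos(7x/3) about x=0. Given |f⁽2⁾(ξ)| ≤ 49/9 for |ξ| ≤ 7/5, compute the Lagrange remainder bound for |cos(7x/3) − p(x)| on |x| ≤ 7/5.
2401/450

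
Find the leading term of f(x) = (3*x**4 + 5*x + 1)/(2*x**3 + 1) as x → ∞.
3*x/2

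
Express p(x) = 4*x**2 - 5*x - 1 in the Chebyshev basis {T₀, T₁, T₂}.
T₀ + (-5)T₁ + (2)T₂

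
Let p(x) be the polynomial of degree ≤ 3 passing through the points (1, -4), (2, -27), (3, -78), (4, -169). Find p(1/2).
3/4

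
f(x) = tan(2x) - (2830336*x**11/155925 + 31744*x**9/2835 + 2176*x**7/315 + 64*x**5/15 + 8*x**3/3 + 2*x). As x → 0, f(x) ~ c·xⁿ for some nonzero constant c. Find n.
13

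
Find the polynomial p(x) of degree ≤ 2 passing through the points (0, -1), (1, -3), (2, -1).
2*x**2 - 4*x - 1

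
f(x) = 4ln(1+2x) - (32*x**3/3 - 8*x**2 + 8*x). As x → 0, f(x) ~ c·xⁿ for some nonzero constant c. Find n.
4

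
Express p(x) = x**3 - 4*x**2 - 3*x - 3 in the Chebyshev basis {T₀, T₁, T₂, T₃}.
(-5)T₀ + (-9/4)T₁ + (-2)T₂ + (1/4)T₃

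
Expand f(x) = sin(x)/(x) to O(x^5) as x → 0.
1 - x**2/6 + x**4/120 + O(x**5)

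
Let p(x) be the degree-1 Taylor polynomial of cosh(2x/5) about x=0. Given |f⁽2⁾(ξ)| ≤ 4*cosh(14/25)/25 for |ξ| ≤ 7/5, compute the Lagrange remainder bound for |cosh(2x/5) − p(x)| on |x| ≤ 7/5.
98*cosh(14/25)/625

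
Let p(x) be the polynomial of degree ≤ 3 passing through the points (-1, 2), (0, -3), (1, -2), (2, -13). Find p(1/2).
-17/8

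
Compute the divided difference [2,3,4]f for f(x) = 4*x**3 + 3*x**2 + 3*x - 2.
39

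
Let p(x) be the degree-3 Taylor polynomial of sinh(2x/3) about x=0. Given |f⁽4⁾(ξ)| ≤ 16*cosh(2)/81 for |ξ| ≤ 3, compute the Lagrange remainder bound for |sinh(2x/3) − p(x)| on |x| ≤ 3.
2*cosh(2)/3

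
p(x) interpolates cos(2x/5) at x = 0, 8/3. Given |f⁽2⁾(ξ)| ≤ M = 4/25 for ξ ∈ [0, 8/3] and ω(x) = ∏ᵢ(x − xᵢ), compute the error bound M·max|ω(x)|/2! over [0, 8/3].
32/225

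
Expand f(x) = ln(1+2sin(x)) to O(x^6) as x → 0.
2*x - 2*x**2 + 7*x**3/3 - 10*x**4/3 + 61*x**5/12 + O(x**6)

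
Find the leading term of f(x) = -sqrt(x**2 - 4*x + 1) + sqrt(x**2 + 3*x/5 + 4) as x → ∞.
23/10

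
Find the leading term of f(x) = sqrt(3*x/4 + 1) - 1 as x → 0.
3*x/8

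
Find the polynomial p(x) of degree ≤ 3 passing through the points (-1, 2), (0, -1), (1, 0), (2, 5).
2*x**2 - x - 1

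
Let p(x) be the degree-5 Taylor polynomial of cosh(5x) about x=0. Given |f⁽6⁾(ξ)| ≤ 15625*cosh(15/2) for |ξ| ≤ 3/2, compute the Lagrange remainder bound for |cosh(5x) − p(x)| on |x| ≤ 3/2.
253125*cosh(15/2)/1024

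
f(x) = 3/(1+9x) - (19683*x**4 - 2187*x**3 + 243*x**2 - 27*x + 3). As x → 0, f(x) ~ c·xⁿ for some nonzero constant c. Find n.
5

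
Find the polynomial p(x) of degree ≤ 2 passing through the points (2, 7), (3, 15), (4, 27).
2*x**2 - 2*x + 3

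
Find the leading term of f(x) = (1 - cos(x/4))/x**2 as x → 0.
1/32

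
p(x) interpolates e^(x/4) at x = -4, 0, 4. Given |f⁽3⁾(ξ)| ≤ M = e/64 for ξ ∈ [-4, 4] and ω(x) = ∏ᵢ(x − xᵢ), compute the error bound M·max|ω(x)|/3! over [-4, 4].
sqrt(3)*e/27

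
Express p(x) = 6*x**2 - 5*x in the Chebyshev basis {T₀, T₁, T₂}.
(3)T₀ + (-5)T₁ + (3)T₂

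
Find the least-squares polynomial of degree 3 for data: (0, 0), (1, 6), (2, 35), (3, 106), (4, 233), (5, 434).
1/14 + (-25/28)x + (53/14)x² + (11/4)x³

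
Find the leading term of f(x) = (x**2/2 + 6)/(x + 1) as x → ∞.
x/2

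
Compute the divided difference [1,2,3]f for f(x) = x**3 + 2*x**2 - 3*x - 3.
8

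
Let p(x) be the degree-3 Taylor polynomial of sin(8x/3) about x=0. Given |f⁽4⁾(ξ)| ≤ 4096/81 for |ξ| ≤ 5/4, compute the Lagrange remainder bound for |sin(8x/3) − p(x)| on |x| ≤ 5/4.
1250/243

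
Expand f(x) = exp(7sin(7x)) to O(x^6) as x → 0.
1 + 49*x + 2401*x**2/2 + 19208*x**3 + 1764735*x**4/8 + 28118111*x**5/15 + O(x**6)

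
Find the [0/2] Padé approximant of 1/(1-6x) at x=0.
1/(1 - 6*x)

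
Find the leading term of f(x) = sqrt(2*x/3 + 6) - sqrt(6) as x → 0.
sqrt(6)*x/18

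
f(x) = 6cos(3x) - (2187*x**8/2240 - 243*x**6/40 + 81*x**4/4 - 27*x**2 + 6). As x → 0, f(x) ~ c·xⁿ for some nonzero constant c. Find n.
10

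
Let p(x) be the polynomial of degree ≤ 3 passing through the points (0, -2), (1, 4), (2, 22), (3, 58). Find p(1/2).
-1/8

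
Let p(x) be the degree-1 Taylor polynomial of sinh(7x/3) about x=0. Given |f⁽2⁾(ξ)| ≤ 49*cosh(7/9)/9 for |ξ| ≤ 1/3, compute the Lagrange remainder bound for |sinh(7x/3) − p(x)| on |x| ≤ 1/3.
49*cosh(7/9)/162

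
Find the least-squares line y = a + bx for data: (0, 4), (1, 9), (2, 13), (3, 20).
a = 37/10, b = 26/5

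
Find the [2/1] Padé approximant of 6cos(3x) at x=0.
6 - 27*x**2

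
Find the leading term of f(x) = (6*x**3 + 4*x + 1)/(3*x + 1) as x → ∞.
2*x**2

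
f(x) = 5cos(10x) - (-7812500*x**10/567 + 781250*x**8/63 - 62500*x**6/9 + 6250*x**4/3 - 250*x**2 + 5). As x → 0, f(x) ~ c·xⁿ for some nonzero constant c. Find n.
12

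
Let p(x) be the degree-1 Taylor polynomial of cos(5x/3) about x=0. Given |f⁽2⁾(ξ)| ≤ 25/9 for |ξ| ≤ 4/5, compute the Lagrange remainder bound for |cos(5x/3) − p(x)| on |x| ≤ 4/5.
8/9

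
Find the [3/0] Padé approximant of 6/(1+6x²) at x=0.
6 - 36*x**2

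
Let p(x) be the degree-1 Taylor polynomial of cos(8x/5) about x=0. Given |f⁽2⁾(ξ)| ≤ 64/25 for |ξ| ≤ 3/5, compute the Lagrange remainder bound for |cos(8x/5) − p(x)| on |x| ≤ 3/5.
288/625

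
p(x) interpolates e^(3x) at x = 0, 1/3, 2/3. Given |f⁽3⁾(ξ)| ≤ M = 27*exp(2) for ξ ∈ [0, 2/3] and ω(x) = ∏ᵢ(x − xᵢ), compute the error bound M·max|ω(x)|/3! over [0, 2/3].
sqrt(3)*exp(2)/27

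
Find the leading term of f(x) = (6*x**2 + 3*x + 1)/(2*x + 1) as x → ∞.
3*x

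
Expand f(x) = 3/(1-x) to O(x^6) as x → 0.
3 + 3*x + 3*x**2 + 3*x**3 + 3*x**4 + 3*x**5 + O(x**6)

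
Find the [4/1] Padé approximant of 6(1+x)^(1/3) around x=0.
(2*x**4/81 - 16*x**3/135 + 4*x**2/5 + 32*x/5 + 6)/(11*x/15 + 1)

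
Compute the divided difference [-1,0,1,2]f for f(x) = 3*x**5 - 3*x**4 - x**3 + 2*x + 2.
8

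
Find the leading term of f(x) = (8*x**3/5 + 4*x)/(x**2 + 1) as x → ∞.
8*x/5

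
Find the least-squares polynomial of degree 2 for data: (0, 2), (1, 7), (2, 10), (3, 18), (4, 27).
86/35 + (167/70)x + (13/14)x²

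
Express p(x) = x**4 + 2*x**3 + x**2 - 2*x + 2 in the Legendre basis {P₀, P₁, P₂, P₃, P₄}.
(38/15)P₀ + (-4/5)P₁ + (26/21)P₂ + (4/5)P₃ + (8/35)P₄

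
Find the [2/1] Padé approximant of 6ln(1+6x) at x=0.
36*x*(x + 1)/(4*x + 1)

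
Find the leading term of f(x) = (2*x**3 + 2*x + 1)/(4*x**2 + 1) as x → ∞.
x/2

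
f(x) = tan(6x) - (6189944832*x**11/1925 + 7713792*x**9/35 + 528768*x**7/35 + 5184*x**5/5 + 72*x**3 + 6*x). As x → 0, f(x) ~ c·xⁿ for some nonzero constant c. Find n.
13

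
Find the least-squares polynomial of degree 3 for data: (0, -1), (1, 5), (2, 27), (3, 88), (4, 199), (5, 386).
-1 + (139/42)x + (-17/28)x² + (37/12)x³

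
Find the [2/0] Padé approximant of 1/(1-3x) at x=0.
9*x**2 + 3*x + 1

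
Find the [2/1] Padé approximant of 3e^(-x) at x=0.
(x**2/2 - 2*x + 3)/(x/3 + 1)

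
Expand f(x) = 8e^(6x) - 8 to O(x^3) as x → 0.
48*x + 144*x**2 + O(x**3)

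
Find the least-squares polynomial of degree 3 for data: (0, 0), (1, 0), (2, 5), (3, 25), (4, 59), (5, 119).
1/42 + (-397/252)x + (29/84)x² + (17/18)x³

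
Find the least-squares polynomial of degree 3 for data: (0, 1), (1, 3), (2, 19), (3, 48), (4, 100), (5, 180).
13/18 + (-211/756)x + (653/252)x² + (25/27)x³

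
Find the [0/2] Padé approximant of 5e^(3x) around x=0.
5/(9*x**2/2 - 3*x + 1)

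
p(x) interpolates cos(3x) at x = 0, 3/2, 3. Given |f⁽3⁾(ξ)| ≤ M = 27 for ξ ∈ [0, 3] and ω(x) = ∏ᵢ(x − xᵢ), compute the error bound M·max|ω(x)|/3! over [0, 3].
27*sqrt(3)/8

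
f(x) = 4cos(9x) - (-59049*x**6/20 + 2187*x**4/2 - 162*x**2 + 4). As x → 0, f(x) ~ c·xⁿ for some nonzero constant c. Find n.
8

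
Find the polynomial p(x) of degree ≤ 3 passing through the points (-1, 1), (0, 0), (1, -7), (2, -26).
-x**3 - 3*x**2 - 3*x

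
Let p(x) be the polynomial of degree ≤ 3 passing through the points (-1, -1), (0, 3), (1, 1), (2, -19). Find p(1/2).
7/2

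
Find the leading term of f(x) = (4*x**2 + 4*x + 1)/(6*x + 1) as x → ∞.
2*x/3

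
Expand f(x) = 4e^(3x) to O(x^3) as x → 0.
4 + 12*x + 18*x**2 + O(x**3)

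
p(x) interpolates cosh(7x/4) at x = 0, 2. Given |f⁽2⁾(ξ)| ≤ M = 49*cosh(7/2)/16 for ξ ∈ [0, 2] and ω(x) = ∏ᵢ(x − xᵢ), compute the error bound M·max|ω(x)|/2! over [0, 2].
49*cosh(7/2)/32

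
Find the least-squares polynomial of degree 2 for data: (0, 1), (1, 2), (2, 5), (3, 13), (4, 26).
47/35 + (-153/70)x + (29/14)x²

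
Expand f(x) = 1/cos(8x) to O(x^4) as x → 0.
1 + 32*x**2 + O(x**4)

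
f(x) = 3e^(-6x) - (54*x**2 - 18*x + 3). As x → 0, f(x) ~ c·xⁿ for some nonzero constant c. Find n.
3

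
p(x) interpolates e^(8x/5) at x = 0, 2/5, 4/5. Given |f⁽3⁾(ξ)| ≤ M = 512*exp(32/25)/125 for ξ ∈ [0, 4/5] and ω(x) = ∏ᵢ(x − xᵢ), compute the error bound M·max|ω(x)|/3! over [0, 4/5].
4096*sqrt(3)*exp(32/25)/421875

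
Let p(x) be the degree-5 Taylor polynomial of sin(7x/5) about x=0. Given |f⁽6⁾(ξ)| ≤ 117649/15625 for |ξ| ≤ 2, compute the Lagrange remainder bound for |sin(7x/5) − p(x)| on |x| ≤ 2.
470596/703125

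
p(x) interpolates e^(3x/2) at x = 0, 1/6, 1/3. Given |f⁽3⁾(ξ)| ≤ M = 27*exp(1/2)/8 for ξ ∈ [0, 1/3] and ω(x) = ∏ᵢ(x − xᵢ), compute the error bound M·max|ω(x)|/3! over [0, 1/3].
sqrt(3)*exp(1/2)/1728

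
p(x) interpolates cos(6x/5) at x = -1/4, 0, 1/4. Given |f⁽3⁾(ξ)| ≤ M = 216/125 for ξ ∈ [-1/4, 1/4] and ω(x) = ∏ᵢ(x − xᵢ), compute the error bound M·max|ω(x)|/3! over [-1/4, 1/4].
sqrt(3)/1000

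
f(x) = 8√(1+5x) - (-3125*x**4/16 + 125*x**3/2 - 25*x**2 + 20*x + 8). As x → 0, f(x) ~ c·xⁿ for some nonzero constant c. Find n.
5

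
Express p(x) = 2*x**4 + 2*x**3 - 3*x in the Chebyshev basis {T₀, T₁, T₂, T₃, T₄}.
(3/4)T₀ + (-3/2)T₁ + T₂ + (1/2)T₃ + (1/4)T₄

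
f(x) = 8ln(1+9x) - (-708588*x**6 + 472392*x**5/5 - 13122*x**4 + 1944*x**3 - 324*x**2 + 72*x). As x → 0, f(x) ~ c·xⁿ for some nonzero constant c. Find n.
7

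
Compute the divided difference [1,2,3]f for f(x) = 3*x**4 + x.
75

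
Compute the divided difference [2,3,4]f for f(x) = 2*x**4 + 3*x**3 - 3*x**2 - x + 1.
134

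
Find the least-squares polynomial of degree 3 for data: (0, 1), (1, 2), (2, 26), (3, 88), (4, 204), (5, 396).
97/126 + (-2197/756)x + (17/9)x² + (313/108)x³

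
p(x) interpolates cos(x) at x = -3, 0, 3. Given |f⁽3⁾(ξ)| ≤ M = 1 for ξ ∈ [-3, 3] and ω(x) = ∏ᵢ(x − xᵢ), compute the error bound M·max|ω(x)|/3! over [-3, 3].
sqrt(3)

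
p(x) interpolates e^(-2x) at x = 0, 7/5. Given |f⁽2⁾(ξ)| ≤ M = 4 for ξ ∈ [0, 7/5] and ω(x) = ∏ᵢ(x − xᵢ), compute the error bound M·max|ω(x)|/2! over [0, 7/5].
49/50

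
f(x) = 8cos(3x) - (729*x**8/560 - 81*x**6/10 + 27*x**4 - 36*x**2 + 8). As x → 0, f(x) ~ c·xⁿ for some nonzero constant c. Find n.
10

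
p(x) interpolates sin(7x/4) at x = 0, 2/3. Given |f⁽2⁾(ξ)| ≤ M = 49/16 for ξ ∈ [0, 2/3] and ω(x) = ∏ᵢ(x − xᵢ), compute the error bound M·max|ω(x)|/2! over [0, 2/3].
49/288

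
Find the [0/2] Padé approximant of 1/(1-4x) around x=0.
1/(1 - 4*x)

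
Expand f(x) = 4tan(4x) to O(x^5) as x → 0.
16*x + 256*x**3/3 + O(x**5)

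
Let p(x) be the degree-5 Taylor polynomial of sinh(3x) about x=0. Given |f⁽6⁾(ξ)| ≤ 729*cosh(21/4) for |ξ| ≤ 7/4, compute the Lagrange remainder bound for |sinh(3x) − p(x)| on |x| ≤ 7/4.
9529569*cosh(21/4)/327680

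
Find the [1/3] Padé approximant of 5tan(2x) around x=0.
10*x/(1 - 4*x**2/3)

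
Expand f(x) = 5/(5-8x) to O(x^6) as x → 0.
1 + 8*x/5 + 64*x**2/25 + 512*x**3/125 + 4096*x**4/625 + 32768*x**5/3125 + O(x**6)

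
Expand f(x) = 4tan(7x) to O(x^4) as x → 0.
28*x + 1372*x**3/3 + O(x**4)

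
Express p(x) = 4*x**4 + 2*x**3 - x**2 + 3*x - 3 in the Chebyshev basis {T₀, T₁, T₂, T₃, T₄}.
(-2)T₀ + (9/2)T₁ + (3/2)T₂ + (1/2)T₃ + (1/2)T₄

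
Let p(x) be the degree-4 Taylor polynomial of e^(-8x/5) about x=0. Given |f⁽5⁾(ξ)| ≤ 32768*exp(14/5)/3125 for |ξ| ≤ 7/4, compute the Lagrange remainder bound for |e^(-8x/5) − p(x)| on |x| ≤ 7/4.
67228*exp(14/5)/46875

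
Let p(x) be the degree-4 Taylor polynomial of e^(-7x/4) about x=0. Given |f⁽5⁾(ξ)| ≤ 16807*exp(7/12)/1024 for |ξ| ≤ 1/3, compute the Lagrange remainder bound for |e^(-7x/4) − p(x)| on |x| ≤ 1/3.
16807*exp(7/12)/29859840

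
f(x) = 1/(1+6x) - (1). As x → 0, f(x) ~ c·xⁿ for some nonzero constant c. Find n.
1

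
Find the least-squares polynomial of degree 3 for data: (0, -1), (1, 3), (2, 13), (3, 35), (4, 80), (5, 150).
-115/126 + (2323/756)x + (-125/252)x² + (32/27)x³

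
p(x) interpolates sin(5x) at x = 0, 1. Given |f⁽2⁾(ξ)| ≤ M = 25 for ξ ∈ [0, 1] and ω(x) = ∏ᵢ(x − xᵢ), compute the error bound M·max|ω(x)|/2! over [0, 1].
25/8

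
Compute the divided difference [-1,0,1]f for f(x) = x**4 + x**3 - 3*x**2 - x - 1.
-2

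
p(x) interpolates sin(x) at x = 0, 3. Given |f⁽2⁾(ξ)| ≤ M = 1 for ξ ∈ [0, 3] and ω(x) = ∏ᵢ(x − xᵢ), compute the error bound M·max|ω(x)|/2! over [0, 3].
9/8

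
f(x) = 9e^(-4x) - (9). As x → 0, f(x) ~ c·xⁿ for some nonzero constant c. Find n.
1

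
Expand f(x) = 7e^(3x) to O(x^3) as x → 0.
7 + 21*x + 63*x**2/2 + O(x**3)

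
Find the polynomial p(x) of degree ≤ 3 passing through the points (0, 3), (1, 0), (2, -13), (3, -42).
-x**3 - 2*x**2 + 3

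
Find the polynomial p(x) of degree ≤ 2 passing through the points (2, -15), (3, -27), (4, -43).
-2*x**2 - 2*x - 3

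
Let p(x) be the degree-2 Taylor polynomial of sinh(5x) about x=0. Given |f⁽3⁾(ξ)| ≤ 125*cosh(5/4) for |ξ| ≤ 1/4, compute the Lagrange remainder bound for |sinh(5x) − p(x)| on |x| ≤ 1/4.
125*cosh(5/4)/384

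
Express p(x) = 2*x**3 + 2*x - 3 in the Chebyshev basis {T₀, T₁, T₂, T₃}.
(-3)T₀ + (7/2)T₁ + (1/2)T₃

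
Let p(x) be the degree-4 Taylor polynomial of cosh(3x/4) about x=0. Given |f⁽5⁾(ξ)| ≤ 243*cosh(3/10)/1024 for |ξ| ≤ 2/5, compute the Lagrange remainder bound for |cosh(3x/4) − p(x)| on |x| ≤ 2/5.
81*cosh(3/10)/4000000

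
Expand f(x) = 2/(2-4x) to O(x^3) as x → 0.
1 + 2*x + 4*x**2 + O(x**3)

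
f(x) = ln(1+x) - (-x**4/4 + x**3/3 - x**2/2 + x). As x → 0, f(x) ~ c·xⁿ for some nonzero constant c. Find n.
5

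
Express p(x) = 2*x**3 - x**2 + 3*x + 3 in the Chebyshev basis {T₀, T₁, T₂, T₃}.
(5/2)T₀ + (9/2)T₁ + (-1/2)T₂ + (1/2)T₃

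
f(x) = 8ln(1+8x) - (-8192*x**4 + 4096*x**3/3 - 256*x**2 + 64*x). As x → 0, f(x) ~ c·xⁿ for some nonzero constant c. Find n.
5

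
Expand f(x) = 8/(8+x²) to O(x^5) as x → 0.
1 - x**2/8 + x**4/64 + O(x**5)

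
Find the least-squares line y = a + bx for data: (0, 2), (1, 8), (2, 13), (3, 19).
a = 21/10, b = 28/5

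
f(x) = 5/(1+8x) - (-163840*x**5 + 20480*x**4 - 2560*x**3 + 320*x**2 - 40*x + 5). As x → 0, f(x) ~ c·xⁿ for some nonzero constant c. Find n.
6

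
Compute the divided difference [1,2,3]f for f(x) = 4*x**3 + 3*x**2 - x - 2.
27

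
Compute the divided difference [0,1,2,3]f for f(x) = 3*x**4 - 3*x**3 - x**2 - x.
15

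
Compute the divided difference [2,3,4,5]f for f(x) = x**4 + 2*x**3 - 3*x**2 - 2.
16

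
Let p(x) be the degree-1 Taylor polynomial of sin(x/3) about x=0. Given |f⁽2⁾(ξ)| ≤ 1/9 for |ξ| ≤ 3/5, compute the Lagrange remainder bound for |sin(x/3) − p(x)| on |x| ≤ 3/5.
1/50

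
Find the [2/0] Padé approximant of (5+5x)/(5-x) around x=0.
6*x**2/25 + 6*x/5 + 1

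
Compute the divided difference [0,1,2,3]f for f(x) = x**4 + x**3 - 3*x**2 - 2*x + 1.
7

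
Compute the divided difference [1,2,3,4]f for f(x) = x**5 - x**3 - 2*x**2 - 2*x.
64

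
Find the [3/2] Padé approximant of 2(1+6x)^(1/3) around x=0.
(112*x**3/15 + 168*x**2/5 + 84*x/5 + 2)/(8*x**2 + 32*x/5 + 1)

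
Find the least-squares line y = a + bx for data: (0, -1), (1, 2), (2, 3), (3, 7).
a = -1, b = 5/2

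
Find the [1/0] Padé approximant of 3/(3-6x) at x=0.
2*x + 1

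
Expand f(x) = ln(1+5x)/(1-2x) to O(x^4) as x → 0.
5*x - 5*x**2/2 + 110*x**3/3 + O(x**4)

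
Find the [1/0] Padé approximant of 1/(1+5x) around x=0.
1 - 5*x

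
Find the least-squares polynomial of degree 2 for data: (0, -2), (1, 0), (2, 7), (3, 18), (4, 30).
-83/35 + (47/35)x + (12/7)x²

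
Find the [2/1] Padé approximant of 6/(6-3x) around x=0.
1/(1 - x/2)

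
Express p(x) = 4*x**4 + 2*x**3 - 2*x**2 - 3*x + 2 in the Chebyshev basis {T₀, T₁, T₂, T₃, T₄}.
(5/2)T₀ + (-3/2)T₁ + T₂ + (1/2)T₃ + (1/2)T₄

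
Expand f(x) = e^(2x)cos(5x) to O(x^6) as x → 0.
1 + 2*x - 21*x**2/2 - 71*x**3/3 + 41*x**4/24 + 2141*x**5/60 + O(x**6)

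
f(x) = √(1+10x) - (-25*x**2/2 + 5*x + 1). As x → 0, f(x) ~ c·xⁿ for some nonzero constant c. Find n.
3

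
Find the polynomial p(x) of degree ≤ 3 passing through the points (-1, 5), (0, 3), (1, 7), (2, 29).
2*x**3 + 3*x**2 - x + 3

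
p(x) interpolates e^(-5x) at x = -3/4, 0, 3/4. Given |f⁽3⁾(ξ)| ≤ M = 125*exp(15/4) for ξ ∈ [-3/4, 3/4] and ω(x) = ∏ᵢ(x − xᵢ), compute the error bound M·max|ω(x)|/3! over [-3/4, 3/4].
125*sqrt(3)*exp(15/4)/64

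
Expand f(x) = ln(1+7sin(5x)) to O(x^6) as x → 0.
35*x - 1225*x**2/2 + 84875*x**3/6 - 4440625*x**4/12 + 247821875*x**5/24 + O(x**6)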